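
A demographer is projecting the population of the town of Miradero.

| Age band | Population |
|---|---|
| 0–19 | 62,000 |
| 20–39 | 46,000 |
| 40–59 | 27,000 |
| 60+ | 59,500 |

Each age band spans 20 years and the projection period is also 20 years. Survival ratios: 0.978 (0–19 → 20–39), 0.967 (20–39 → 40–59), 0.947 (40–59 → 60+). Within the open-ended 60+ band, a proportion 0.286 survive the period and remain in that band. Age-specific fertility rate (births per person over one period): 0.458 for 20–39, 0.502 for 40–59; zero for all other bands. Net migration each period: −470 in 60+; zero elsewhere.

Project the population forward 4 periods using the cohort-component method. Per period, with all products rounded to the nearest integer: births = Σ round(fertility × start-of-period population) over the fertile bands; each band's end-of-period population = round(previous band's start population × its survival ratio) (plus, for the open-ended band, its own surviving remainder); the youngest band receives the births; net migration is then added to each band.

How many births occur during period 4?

Numbering the groups 1..4 from youngest to oldest:
[period 1]
Births: 46000 * 0.458 = 21068, 27000 * 0.502 = 13554 → 34622
Group 2: 62000 * 0.978 = 60636
Group 3: 46000 * 0.967 = 44482
Group 4: 27000 * 0.947 + 59500 * 0.286 = 25569 + 17017 = 42586
Net migration: Group 4 − 470 → 42116
End of period: [34622, 60636, 44482, 42116]
[period 2]
Births: 60636 * 0.458 = 27771, 44482 * 0.502 = 22330 → 50101
Group 2: 34622 * 0.978 = 33860
Group 3: 60636 * 0.967 = 58635
Group 4: 44482 * 0.947 + 42116 * 0.286 = 42124 + 12045 = 54169
Net migration: Group 4 − 470 → 53699
End of period: [50101, 33860, 58635, 53699]
[period 3]
Births: 33860 * 0.458 = 15508, 58635 * 0.502 = 29435 → 44943
Group 2: 50101 * 0.978 = 48999
Group 3: 33860 * 0.967 = 32743
Group 4: 58635 * 0.947 + 53699 * 0.286 = 55527 + 15358 = 70885
Net migration: Group 4 − 470 → 70415
End of period: [44943, 48999, 32743, 70415]
[period 4]
Births: 48999 * 0.458 = 22442, 32743 * 0.502 = 16437 → 38879
Group 2: 44943 * 0.978 = 43954
Group 3: 48999 * 0.967 = 47382
Group 4: 32743 * 0.947 + 70415 * 0.286 = 31008 + 20139 = 51147
Net migration: Group 4 − 470 → 50677
End of period: [38879, 43954, 47382, 50677]

38879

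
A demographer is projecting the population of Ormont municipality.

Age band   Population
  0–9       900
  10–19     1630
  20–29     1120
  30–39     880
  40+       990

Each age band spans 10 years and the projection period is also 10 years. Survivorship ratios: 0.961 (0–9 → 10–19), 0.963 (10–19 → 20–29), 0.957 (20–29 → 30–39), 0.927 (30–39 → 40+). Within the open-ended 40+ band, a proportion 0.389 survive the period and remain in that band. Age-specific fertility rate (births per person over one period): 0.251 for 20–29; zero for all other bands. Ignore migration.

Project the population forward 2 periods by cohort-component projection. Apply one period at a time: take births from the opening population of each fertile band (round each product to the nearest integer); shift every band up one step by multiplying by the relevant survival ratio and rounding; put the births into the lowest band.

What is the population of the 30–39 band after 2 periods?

Period 1:
Births: 1120 * 0.251 = 281
10–19: 900 * 0.961 = 865
20–29: 1630 * 0.963 = 1570
30–39: 1120 * 0.957 = 1072
40+: 880 * 0.927 + 990 * 0.389 = 816 + 385 = 1201
Giving 281 / 865 / 1570 / 1072 / 1201.
Period 2:
Births: 1570 * 0.251 = 394
10–19: 281 * 0.961 = 270
20–29: 865 * 0.963 = 833
30–39: 1570 * 0.957 = 1502
40+: 1072 * 0.927 + 1201 * 0.389 = 994 + 467 = 1461
Giving 394 / 270 / 833 / 1502 / 1461.

1502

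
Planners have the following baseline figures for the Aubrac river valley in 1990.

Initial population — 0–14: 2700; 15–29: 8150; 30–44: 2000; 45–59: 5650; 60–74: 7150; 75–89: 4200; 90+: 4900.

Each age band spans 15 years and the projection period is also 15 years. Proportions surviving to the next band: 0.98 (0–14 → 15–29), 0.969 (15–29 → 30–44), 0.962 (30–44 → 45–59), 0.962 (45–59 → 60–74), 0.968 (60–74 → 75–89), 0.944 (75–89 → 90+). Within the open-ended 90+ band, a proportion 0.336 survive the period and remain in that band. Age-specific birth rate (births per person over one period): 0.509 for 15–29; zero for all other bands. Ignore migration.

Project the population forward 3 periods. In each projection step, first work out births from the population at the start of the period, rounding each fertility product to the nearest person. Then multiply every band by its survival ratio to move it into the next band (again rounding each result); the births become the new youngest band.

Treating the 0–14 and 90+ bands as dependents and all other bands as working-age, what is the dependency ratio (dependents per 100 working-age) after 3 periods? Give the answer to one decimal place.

58.6

After projecting period 1:
Births: 8150 × 0.509 = 4148
15–29: 2700 × 0.98 = 2646
30–44: 8150 × 0.969 = 7897
45–59: 2000 × 0.962 = 1924
60–74: 5650 × 0.962 = 5435
75–89: 7150 × 0.968 = 6921
90+: 4200 × 0.944 + 4900 × 0.336 = 3965 + 1646 = 5611
Population now: 0–14=4148, 15–29=2646, 30–44=7897, 45–59=1924, 60–74=5435, 75–89=6921, 90+=5611
After projecting period 2:
Births: 2646 × 0.509 = 1347
15–29: 4148 × 0.98 = 4065
30–44: 2646 × 0.969 = 2564
45–59: 7897 × 0.962 = 7597
60–74: 1924 × 0.962 = 1851
75–89: 5435 × 0.968 = 5261
90+: 6921 × 0.944 + 5611 × 0.336 = 6533 + 1885 = 8418
Population now: 0–14=1347, 15–29=4065, 30–44=2564, 45–59=7597, 60–74=1851, 75–89=5261, 90+=8418
After projecting period 3:
Births: 4065 × 0.509 = 2069
15–29: 1347 × 0.98 = 1320
30–44: 4065 × 0.969 = 3939
45–59: 2564 × 0.962 = 2467
60–74: 7597 × 0.962 = 7308
75–89: 1851 × 0.968 = 1792
90+: 5261 × 0.944 + 8418 × 0.336 = 4966 + 2828 = 7794
Population now: 0–14=2069, 15–29=1320, 30–44=3939, 45–59=2467, 60–74=7308, 75–89=1792, 90+=7794
Dependents (band 0–14 + band 90+) = 2069 + 7794 = 9863; working-age = 16826; ratio = 9863/16826 × 100 = 58.6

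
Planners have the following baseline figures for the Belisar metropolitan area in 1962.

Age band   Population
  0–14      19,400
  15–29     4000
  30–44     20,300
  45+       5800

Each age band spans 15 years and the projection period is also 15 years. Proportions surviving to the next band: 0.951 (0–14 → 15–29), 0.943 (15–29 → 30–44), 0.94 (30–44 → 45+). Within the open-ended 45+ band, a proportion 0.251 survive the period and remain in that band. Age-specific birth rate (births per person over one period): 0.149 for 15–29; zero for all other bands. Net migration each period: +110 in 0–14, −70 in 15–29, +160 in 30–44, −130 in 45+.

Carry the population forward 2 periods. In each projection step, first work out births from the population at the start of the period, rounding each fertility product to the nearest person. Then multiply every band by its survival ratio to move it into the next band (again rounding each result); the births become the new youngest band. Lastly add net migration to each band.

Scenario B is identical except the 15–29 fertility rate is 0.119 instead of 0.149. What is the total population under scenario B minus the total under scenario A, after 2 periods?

-665

Call the bands 1 to 4, youngest first.
After projecting period 1:
Births: 4000 × 0.149 = 596
Band 2: 19400 × 0.951 = 18449
Band 3: 4000 × 0.943 = 3772
Band 4: 20300 × 0.94 + 5800 × 0.251 = 19082 + 1456 = 20538
Net migration: Band 1 + 110 → 706; Band 2 − 70 → 18379; Band 3 + 160 → 3932; Band 4 − 130 → 20408
Giving 706 / 18379 / 3932 / 20408.
After projecting period 2:
Births: 18379 × 0.149 = 2738
Band 2: 706 × 0.951 = 671
Band 3: 18379 × 0.943 = 17331
Band 4: 3932 × 0.94 + 20408 × 0.251 = 3696 + 5122 = 8818
Net migration: Band 1 + 110 → 2848; Band 2 − 70 → 601; Band 3 + 160 → 17491; Band 4 − 130 → 8688
Giving 2848 / 601 / 17491 / 8688.
Scenario A total after 2 periods: 29628
Scenario B projection —
After projecting period 1:
Births: 4000 × 0.119 = 476
Band 2: 19400 × 0.951 = 18449
Band 3: 4000 × 0.943 = 3772
Band 4: 20300 × 0.94 + 5800 × 0.251 = 19082 + 1456 = 20538
Net migration: Band 1 + 110 → 586; Band 2 − 70 → 18379; Band 3 + 160 → 3932; Band 4 − 130 → 20408
Giving 586 / 18379 / 3932 / 20408.
After projecting period 2:
Births: 18379 × 0.119 = 2187
Band 2: 586 × 0.951 = 557
Band 3: 18379 × 0.943 = 17331
Band 4: 3932 × 0.94 + 20408 × 0.251 = 3696 + 5122 = 8818
Net migration: Band 1 + 110 → 2297; Band 2 − 70 → 487; Band 3 + 160 → 17491; Band 4 − 130 → 8688
Giving 2297 / 487 / 17491 / 8688.
Scenario B total after 2 periods: 28963
Difference B − A = 28963 − 29628 = -665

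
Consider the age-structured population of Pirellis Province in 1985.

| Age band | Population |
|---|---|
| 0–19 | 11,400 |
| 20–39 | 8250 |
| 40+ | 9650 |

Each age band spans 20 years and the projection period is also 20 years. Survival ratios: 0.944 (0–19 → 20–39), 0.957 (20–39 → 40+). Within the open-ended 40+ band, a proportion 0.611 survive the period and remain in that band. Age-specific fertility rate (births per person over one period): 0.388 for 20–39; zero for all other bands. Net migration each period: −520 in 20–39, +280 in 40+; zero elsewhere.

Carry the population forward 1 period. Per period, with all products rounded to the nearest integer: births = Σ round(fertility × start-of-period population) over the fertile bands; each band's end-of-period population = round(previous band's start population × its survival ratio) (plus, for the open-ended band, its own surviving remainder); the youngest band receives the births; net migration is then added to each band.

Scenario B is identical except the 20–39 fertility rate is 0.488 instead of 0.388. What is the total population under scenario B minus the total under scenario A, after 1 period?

(Groups numbered youngest = 1 to oldest = 3.)
Period 1.
Births: 8250 × 0.388 = 3201
Group 2: 11400 × 0.944 = 10762
Group 3: 8250 × 0.957 + 9650 × 0.611 = 7895 + 5896 = 13791
Net migration: Group 2 − 520 → 10242; Group 3 + 280 → 14071
Giving 3201 / 10242 / 14071.
Scenario A total after 1 period: 27514
Scenario B projection —
Period 1.
Births: 8250 × 0.488 = 4026
Group 2: 11400 × 0.944 = 10762
Group 3: 8250 × 0.957 + 9650 × 0.611 = 7895 + 5896 = 13791
Net migration: Group 2 − 520 → 10242; Group 3 + 280 → 14071
Giving 4026 / 10242 / 14071.
Scenario B total after 1 period: 28339
Difference B − A = 28339 − 27514 = 825

825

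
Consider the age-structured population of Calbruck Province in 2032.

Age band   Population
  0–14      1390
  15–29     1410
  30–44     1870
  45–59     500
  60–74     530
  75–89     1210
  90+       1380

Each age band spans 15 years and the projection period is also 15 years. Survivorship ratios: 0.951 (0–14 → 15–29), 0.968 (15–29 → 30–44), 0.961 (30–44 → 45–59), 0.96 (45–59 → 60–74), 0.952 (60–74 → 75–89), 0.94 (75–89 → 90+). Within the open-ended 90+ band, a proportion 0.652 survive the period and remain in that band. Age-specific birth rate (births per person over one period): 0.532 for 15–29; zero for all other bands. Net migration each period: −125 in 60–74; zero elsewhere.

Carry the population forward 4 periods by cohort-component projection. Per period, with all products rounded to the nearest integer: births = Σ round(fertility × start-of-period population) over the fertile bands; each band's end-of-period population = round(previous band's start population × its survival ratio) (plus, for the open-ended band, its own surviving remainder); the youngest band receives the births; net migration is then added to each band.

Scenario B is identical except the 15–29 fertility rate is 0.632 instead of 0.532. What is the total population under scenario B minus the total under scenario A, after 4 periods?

[period 1]
Births: 1410 * 0.532 = 750
15–29: 1390 * 0.951 = 1322
30–44: 1410 * 0.968 = 1365
45–59: 1870 * 0.961 = 1797
60–74: 500 * 0.96 = 480
75–89: 530 * 0.952 = 505
90+: 1210 * 0.94 + 1380 * 0.652 = 1137 + 900 = 2037
Net migration: 60–74 − 125 → 355
→ [750, 1322, 1365, 1797, 355, 505, 2037]
[period 2]
Births: 1322 * 0.532 = 703
15–29: 750 * 0.951 = 713
30–44: 1322 * 0.968 = 1280
45–59: 1365 * 0.961 = 1312
60–74: 1797 * 0.96 = 1725
75–89: 355 * 0.952 = 338
90+: 505 * 0.94 + 2037 * 0.652 = 475 + 1328 = 1803
Net migration: 60–74 − 125 → 1600
→ [703, 713, 1280, 1312, 1600, 338, 1803]
[period 3]
Births: 713 * 0.532 = 379
15–29: 703 * 0.951 = 669
30–44: 713 * 0.968 = 690
45–59: 1280 * 0.961 = 1230
60–74: 1312 * 0.96 = 1260
75–89: 1600 * 0.952 = 1523
90+: 338 * 0.94 + 1803 * 0.652 = 318 + 1176 = 1494
Net migration: 60–74 − 125 → 1135
→ [379, 669, 690, 1230, 1135, 1523, 1494]
[period 4]
Births: 669 * 0.532 = 356
15–29: 379 * 0.951 = 360
30–44: 669 * 0.968 = 648
45–59: 690 * 0.961 = 663
60–74: 1230 * 0.96 = 1181
75–89: 1135 * 0.952 = 1081
90+: 1523 * 0.94 + 1494 * 0.652 = 1432 + 974 = 2406
Net migration: 60–74 − 125 → 1056
→ [356, 360, 648, 663, 1056, 1081, 2406]
Scenario A total after 4 periods: 6570
Scenario B projection —
[period 1]
Births: 1410 * 0.632 = 891
15–29: 1390 * 0.951 = 1322
30–44: 1410 * 0.968 = 1365
45–59: 1870 * 0.961 = 1797
60–74: 500 * 0.96 = 480
75–89: 530 * 0.952 = 505
90+: 1210 * 0.94 + 1380 * 0.652 = 1137 + 900 = 2037
Net migration: 60–74 − 125 → 355
→ [891, 1322, 1365, 1797, 355, 505, 2037]
[period 2]
Births: 1322 * 0.632 = 836
15–29: 891 * 0.951 = 847
30–44: 1322 * 0.968 = 1280
45–59: 1365 * 0.961 = 1312
60–74: 1797 * 0.96 = 1725
75–89: 355 * 0.952 = 338
90+: 505 * 0.94 + 2037 * 0.652 = 475 + 1328 = 1803
Net migration: 60–74 − 125 → 1600
→ [836, 847, 1280, 1312, 1600, 338, 1803]
[period 3]
Births: 847 * 0.632 = 535
15–29: 836 * 0.951 = 795
30–44: 847 * 0.968 = 820
45–59: 1280 * 0.961 = 1230
60–74: 1312 * 0.96 = 1260
75–89: 1600 * 0.952 = 1523
90+: 338 * 0.94 + 1803 * 0.652 = 318 + 1176 = 1494
Net migration: 60–74 − 125 → 1135
→ [535, 795, 820, 1230, 1135, 1523, 1494]
[period 4]
Births: 795 * 0.632 = 502
15–29: 535 * 0.951 = 509
30–44: 795 * 0.968 = 770
45–59: 820 * 0.961 = 788
60–74: 1230 * 0.96 = 1181
75–89: 1135 * 0.952 = 1081
90+: 1523 * 0.94 + 1494 * 0.652 = 1432 + 974 = 2406
Net migration: 60–74 − 125 → 1056
→ [502, 509, 770, 788, 1056, 1081, 2406]
Scenario B total after 4 periods: 7112
Difference B − A = 7112 − 6570 = 542

542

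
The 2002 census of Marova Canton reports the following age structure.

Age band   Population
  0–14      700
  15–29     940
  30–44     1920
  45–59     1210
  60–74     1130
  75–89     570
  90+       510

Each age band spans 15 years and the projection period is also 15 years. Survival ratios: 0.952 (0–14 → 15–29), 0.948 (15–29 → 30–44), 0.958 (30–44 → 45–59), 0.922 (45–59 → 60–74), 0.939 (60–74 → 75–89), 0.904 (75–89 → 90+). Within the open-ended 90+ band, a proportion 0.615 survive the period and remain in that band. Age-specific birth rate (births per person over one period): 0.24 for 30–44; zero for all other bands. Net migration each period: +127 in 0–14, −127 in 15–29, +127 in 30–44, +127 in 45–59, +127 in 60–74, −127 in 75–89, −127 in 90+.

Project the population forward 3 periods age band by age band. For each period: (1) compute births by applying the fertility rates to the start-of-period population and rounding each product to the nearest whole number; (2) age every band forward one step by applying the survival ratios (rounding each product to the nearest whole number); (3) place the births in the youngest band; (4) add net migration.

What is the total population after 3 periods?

Call the groups 1 to 7, youngest first.
[period 1]
Births: 1920 * 0.24 = 461
Group 2: 700 * 0.952 = 666
Group 3: 940 * 0.948 = 891
Group 4: 1920 * 0.958 = 1839
Group 5: 1210 * 0.922 = 1116
Group 6: 1130 * 0.939 = 1061
Group 7: 570 * 0.904 + 510 * 0.615 = 515 + 314 = 829
Net migration: Group 1 + 127 → 588; Group 2 − 127 → 539; Group 3 + 127 → 1018; Group 4 + 127 → 1966; Group 5 + 127 → 1243; Group 6 − 127 → 934; Group 7 − 127 → 702
Giving 588 / 539 / 1018 / 1966 / 1243 / 934 / 702.
[period 2]
Births: 1018 * 0.24 = 244
Group 2: 588 * 0.952 = 560
Group 3: 539 * 0.948 = 511
Group 4: 1018 * 0.958 = 975
Group 5: 1966 * 0.922 = 1813
Group 6: 1243 * 0.939 = 1167
Group 7: 934 * 0.904 + 702 * 0.615 = 844 + 432 = 1276
Net migration: Group 1 + 127 → 371; Group 2 − 127 → 433; Group 3 + 127 → 638; Group 4 + 127 → 1102; Group 5 + 127 → 1940; Group 6 − 127 → 1040; Group 7 − 127 → 1149
Giving 371 / 433 / 638 / 1102 / 1940 / 1040 / 1149.
[period 3]
Births: 638 * 0.24 = 153
Group 2: 371 * 0.952 = 353
Group 3: 433 * 0.948 = 410
Group 4: 638 * 0.958 = 611
Group 5: 1102 * 0.922 = 1016
Group 6: 1940 * 0.939 = 1822
Group 7: 1040 * 0.904 + 1149 * 0.615 = 940 + 707 = 1647
Net migration: Group 1 + 127 → 280; Group 2 − 127 → 226; Group 3 + 127 → 537; Group 4 + 127 → 738; Group 5 + 127 → 1143; Group 6 − 127 → 1695; Group 7 − 127 → 1520
Giving 280 / 226 / 537 / 738 / 1143 / 1695 / 1520.
Total after period 3: 280 + 226 + 537 + 738 + 1143 + 1695 + 1520 = 6139

6139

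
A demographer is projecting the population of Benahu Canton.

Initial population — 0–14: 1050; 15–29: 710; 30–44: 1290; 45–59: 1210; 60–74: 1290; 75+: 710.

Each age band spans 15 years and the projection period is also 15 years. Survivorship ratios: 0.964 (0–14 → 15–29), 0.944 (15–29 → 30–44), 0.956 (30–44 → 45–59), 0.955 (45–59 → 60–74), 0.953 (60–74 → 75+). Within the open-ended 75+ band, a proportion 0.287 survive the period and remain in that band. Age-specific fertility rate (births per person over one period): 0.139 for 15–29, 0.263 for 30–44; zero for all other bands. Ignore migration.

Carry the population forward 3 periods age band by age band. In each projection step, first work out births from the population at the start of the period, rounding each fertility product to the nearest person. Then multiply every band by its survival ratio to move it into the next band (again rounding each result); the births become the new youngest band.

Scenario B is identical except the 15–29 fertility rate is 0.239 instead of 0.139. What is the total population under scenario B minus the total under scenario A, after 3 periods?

Numbering the groups 1..6 from youngest to oldest:
[period 1]
Births: 710 × 0.139 = 99, 1290 × 0.263 = 339 — total 438
Group 2: 1050 × 0.964 = 1012
Group 3: 710 × 0.944 = 670
Group 4: 1290 × 0.956 = 1233
Group 5: 1210 × 0.955 = 1156
Group 6: 1290 × 0.953 + 710 × 0.287 = 1229 + 204 = 1433
Population now: 0–14=438, 15–29=1012, 30–44=670, 45–59=1233, 60–74=1156, 75+=1433
[period 2]
Births: 1012 × 0.139 = 141, 670 × 0.263 = 176 — total 317
Group 2: 438 × 0.964 = 422
Group 3: 1012 × 0.944 = 955
Group 4: 670 × 0.956 = 641
Group 5: 1233 × 0.955 = 1178
Group 6: 1156 × 0.953 + 1433 × 0.287 = 1102 + 411 = 1513
Population now: 0–14=317, 15–29=422, 30–44=955, 45–59=641, 60–74=1178, 75+=1513
[period 3]
Births: 422 × 0.139 = 59, 955 × 0.263 = 251 — total 310
Group 2: 317 × 0.964 = 306
Group 3: 422 × 0.944 = 398
Group 4: 955 × 0.956 = 913
Group 5: 641 × 0.955 = 612
Group 6: 1178 × 0.953 + 1513 × 0.287 = 1123 + 434 = 1557
Population now: 0–14=310, 15–29=306, 30–44=398, 45–59=913, 60–74=612, 75+=1557
Scenario A total after 3 periods: 4096
Scenario B projection —
[period 1]
Births: 710 × 0.239 = 170, 1290 × 0.263 = 339 — total 509
Group 2: 1050 × 0.964 = 1012
Group 3: 710 × 0.944 = 670
Group 4: 1290 × 0.956 = 1233
Group 5: 1210 × 0.955 = 1156
Group 6: 1290 × 0.953 + 710 × 0.287 = 1229 + 204 = 1433
Population now: 0–14=509, 15–29=1012, 30–44=670, 45–59=1233, 60–74=1156, 75+=1433
[period 2]
Births: 1012 × 0.239 = 242, 670 × 0.263 = 176 — total 418
Group 2: 509 × 0.964 = 491
Group 3: 1012 × 0.944 = 955
Group 4: 670 × 0.956 = 641
Group 5: 1233 × 0.955 = 1178
Group 6: 1156 × 0.953 + 1433 × 0.287 = 1102 + 411 = 1513
Population now: 0–14=418, 15–29=491, 30–44=955, 45–59=641, 60–74=1178, 75+=1513
[period 3]
Births: 491 × 0.239 = 117, 955 × 0.263 = 251 — total 368
Group 2: 418 × 0.964 = 403
Group 3: 491 × 0.944 = 464
Group 4: 955 × 0.956 = 913
Group 5: 641 × 0.955 = 612
Group 6: 1178 × 0.953 + 1513 × 0.287 = 1123 + 434 = 1557
Population now: 0–14=368, 15–29=403, 30–44=464, 45–59=913, 60–74=612, 75+=1557
Scenario B total after 3 periods: 4317
Difference B − A = 4317 − 4096 = 221

221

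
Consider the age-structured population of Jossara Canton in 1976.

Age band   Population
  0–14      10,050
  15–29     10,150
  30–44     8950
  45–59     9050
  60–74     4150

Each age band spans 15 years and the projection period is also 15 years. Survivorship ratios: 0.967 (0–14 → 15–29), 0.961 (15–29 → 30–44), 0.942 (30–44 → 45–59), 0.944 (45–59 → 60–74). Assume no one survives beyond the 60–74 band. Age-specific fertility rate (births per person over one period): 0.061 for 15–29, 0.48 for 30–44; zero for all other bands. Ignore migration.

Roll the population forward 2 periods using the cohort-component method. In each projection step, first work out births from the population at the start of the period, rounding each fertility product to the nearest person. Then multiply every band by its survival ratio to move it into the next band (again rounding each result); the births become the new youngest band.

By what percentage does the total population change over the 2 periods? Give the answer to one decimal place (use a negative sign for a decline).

(Groups numbered youngest = 1 to oldest = 5.)
Period 1.
Births: 10150 * 0.061 = 619  |  8950 * 0.48 = 4296 → 4915
Group 2: 10050 * 0.967 = 9718
Group 3: 10150 * 0.961 = 9754
Group 4: 8950 * 0.942 = 8431
Group 5: 9050 * 0.944 = 8543
→ [4915, 9718, 9754, 8431, 8543]
Period 2.
Births: 9718 * 0.061 = 593  |  9754 * 0.48 = 4682 → 5275
Group 2: 4915 * 0.967 = 4753
Group 3: 9718 * 0.961 = 9339
Group 4: 9754 * 0.942 = 9188
Group 5: 8431 * 0.944 = 7959
→ [5275, 4753, 9339, 9188, 7959]
Total: 42350 → 36514; change = -5836; percentage change = -13.8%

-13.8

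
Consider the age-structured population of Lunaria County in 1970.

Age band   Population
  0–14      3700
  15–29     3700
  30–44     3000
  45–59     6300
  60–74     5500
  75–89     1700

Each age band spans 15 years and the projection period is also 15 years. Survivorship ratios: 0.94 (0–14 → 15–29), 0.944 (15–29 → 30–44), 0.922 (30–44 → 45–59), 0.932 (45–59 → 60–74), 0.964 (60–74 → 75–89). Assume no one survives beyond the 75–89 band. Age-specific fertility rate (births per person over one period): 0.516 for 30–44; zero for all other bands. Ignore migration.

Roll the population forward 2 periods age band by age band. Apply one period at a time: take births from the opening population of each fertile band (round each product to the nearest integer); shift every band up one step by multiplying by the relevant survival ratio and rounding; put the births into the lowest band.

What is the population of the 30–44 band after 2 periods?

3283

After projecting period 1:
Births: 3000 * 0.516 = 1548
15–29: 3700 * 0.94 = 3478
30–44: 3700 * 0.944 = 3493
45–59: 3000 * 0.922 = 2766
60–74: 6300 * 0.932 = 5872
75–89: 5500 * 0.964 = 5302
Giving 1548 / 3478 / 3493 / 2766 / 5872 / 5302.
After projecting period 2:
Births: 3493 * 0.516 = 1802
15–29: 1548 * 0.94 = 1455
30–44: 3478 * 0.944 = 3283
45–59: 3493 * 0.922 = 3221
60–74: 2766 * 0.932 = 2578
75–89: 5872 * 0.964 = 5661
Giving 1802 / 1455 / 3283 / 3221 / 2578 / 5661.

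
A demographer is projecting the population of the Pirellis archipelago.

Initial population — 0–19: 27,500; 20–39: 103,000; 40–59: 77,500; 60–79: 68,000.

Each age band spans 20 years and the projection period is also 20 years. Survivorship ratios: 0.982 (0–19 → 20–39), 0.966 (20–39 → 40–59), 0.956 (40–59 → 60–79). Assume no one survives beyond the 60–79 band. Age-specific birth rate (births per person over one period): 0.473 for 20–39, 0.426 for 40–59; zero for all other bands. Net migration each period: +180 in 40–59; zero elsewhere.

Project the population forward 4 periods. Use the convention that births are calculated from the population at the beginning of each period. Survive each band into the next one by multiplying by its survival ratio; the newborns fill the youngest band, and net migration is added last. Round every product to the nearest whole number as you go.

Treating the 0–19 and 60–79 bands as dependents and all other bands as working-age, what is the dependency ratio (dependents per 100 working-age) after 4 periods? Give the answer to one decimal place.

131.9

(Bands numbered youngest = 1 to oldest = 4.)
— Period 1 —
Births: 103000 × 0.473 = 48719  |  77500 × 0.426 = 33015 → total 81734
Band 2: 27500 × 0.982 = 27005
Band 3: 103000 × 0.966 = 99498
Band 4: 77500 × 0.956 = 74090
Net migration: Band 3 + 180 → 99678
Giving 81734 / 27005 / 99678 / 74090.
— Period 2 —
Births: 27005 × 0.473 = 12773  |  99678 × 0.426 = 42463 → total 55236
Band 2: 81734 × 0.982 = 80263
Band 3: 27005 × 0.966 = 26087
Band 4: 99678 × 0.956 = 95292
Net migration: Band 3 + 180 → 26267
Giving 55236 / 80263 / 26267 / 95292.
— Period 3 —
Births: 80263 × 0.473 = 37964  |  26267 × 0.426 = 11190 → total 49154
Band 2: 55236 × 0.982 = 54242
Band 3: 80263 × 0.966 = 77534
Band 4: 26267 × 0.956 = 25111
Net migration: Band 3 + 180 → 77714
Giving 49154 / 54242 / 77714 / 25111.
— Period 4 —
Births: 54242 × 0.473 = 25656  |  77714 × 0.426 = 33106 → total 58762
Band 2: 49154 × 0.982 = 48269
Band 3: 54242 × 0.966 = 52398
Band 4: 77714 × 0.956 = 74295
Net migration: Band 3 + 180 → 52578
Giving 58762 / 48269 / 52578 / 74295.
Dependents (band 0–19 + band 60–79) = 58762 + 74295 = 133057; working-age = 100847; ratio = 133057/100847 × 100 = 131.9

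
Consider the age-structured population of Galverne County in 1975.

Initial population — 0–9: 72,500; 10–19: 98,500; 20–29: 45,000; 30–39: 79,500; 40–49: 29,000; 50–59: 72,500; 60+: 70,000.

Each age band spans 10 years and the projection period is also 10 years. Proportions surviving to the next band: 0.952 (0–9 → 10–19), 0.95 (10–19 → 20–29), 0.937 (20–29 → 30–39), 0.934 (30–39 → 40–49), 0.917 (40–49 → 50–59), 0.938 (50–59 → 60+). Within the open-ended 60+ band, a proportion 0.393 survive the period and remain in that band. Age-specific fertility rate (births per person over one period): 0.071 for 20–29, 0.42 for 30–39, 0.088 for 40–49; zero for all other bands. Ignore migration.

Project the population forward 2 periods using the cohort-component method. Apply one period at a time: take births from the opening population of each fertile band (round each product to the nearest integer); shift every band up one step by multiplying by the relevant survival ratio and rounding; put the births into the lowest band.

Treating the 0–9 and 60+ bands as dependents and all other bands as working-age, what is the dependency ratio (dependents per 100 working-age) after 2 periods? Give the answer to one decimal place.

31.3

After projecting period 1:
Births: 45000 × 0.071 = 3195, 79500 × 0.42 = 33390, 29000 × 0.088 = 2552 → 39137
10–19: 72500 × 0.952 = 69020
20–29: 98500 × 0.95 = 93575
30–39: 45000 × 0.937 = 42165
40–49: 79500 × 0.934 = 74253
50–59: 29000 × 0.917 = 26593
60+: 72500 × 0.938 + 70000 × 0.393 = 68005 + 27510 = 95515
→ [39137, 69020, 93575, 42165, 74253, 26593, 95515]
After projecting period 2:
Births: 93575 × 0.071 = 6644, 42165 × 0.42 = 17709, 74253 × 0.088 = 6534 → 30887
10–19: 39137 × 0.952 = 37258
20–29: 69020 × 0.95 = 65569
30–39: 93575 × 0.937 = 87680
40–49: 42165 × 0.934 = 39382
50–59: 74253 × 0.917 = 68090
60+: 26593 × 0.938 + 95515 × 0.393 = 24944 + 37537 = 62481
→ [30887, 37258, 65569, 87680, 39382, 68090, 62481]
Dependents (band 0–9 + band 60+) = 30887 + 62481 = 93368; working-age = 297979; ratio = 93368/297979 × 100 = 31.3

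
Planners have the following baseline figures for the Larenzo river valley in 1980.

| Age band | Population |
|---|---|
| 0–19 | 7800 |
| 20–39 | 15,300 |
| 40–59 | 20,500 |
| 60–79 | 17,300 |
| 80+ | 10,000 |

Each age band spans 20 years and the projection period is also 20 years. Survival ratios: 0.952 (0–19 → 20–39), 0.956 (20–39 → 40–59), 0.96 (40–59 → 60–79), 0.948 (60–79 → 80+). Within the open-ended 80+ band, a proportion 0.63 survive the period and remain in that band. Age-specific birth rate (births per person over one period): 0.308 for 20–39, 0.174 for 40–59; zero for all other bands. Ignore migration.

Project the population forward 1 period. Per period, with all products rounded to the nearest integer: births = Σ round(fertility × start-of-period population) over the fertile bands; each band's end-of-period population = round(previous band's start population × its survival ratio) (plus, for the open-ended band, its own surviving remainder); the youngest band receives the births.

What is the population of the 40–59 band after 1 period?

14627

Period 1.
Births: 15300 × 0.308 = 4712 ; 20500 × 0.174 = 3567 ⇒ total 8279
20–39: 7800 × 0.952 = 7426
40–59: 15300 × 0.956 = 14627
60–79: 20500 × 0.96 = 19680
80+: 17300 × 0.948 + 10000 × 0.63 = 16400 + 6300 = 22700
Giving 8279 / 7426 / 14627 / 19680 / 22700.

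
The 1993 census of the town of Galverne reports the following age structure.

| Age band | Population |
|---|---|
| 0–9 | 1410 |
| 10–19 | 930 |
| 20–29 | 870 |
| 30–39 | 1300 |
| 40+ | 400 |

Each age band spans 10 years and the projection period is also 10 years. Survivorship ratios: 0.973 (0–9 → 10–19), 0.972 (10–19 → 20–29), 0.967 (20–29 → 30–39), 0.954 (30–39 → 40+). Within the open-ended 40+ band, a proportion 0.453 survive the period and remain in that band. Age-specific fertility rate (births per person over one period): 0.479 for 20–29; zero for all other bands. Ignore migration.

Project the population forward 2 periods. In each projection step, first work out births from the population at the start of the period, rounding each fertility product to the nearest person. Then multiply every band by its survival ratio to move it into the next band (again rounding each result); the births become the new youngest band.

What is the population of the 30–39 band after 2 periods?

(Bands numbered youngest = 1 to oldest = 5.)
[period 1]
Births: 870 * 0.479 = 417
Band 2: 1410 * 0.973 = 1372
Band 3: 930 * 0.972 = 904
Band 4: 870 * 0.967 = 841
Band 5: 1300 * 0.954 + 400 * 0.453 = 1240 + 181 = 1421
End of period: [417, 1372, 904, 841, 1421]
[period 2]
Births: 904 * 0.479 = 433
Band 2: 417 * 0.973 = 406
Band 3: 1372 * 0.972 = 1334
Band 4: 904 * 0.967 = 874
Band 5: 841 * 0.954 + 1421 * 0.453 = 802 + 644 = 1446
End of period: [433, 406, 1334, 874, 1446]

874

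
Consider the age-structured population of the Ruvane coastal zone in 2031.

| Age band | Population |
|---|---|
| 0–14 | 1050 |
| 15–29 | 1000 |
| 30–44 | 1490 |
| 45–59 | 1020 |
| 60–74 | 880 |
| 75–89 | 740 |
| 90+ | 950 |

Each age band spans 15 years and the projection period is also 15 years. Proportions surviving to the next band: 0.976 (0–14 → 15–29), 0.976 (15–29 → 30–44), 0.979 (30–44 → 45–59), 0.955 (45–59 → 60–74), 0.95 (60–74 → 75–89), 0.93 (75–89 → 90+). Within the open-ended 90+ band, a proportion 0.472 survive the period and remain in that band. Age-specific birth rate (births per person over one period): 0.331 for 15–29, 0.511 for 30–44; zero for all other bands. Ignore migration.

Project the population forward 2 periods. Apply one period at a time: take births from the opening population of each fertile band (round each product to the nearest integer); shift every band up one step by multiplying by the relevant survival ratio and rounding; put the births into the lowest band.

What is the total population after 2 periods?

Period 1:
Births: 1000 * 0.331 = 331 ; 1490 * 0.511 = 761 → total 1092
15–29: 1050 * 0.976 = 1025
30–44: 1000 * 0.976 = 976
45–59: 1490 * 0.979 = 1459
60–74: 1020 * 0.955 = 974
75–89: 880 * 0.95 = 836
90+: 740 * 0.93 + 950 * 0.472 = 688 + 448 = 1136
Population now: 0–14=1092, 15–29=1025, 30–44=976, 45–59=1459, 60–74=974, 75–89=836, 90+=1136
Period 2:
Births: 1025 * 0.331 = 339 ; 976 * 0.511 = 499 → total 838
15–29: 1092 * 0.976 = 1066
30–44: 1025 * 0.976 = 1000
45–59: 976 * 0.979 = 956
60–74: 1459 * 0.955 = 1393
75–89: 974 * 0.95 = 925
90+: 836 * 0.93 + 1136 * 0.472 = 777 + 536 = 1313
Population now: 0–14=838, 15–29=1066, 30–44=1000, 45–59=956, 60–74=1393, 75–89=925, 90+=1313
Total after period 2: 838 + 1066 + 1000 + 956 + 1393 + 925 + 1313 = 7491

7491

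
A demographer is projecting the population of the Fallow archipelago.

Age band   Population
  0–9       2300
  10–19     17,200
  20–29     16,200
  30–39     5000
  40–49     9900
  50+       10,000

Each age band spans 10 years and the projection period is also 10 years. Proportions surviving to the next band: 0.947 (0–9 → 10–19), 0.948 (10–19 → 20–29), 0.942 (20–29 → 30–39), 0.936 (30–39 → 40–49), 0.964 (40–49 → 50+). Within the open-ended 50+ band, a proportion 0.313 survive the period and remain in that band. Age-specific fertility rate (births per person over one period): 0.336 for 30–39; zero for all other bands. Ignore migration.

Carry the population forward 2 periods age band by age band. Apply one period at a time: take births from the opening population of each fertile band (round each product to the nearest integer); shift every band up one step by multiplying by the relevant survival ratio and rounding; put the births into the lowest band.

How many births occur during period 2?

— Period 1 —
Births: 5000 * 0.336 = 1680
10–19: 2300 * 0.947 = 2178
20–29: 17200 * 0.948 = 16306
30–39: 16200 * 0.942 = 15260
40–49: 5000 * 0.936 = 4680
50+: 9900 * 0.964 + 10000 * 0.313 = 9544 + 3130 = 12674
Giving 1680 / 2178 / 16306 / 15260 / 4680 / 12674.
— Period 2 —
Births: 15260 * 0.336 = 5127
10–19: 1680 * 0.947 = 1591
20–29: 2178 * 0.948 = 2065
30–39: 16306 * 0.942 = 15360
40–49: 15260 * 0.936 = 14283
50+: 4680 * 0.964 + 12674 * 0.313 = 4512 + 3967 = 8479
Giving 5127 / 1591 / 2065 / 15360 / 14283 / 8479.

5127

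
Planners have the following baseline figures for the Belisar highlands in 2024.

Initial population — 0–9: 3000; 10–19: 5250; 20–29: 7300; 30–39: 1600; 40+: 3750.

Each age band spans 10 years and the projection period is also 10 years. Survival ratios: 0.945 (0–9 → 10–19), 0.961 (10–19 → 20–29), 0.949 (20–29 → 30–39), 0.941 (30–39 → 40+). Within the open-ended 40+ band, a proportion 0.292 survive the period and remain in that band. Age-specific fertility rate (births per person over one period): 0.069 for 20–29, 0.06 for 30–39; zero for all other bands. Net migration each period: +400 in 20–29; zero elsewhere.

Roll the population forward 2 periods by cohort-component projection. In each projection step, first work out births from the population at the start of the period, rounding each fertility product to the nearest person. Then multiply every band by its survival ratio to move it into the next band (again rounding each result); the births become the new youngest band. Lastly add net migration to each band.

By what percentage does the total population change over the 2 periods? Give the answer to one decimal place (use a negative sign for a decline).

Period 1:
Births: 7300 × 0.069 = 504  |  1600 × 0.06 = 96 ⇒ total 600
10–19: 3000 × 0.945 = 2835
20–29: 5250 × 0.961 = 5045
30–39: 7300 × 0.949 = 6928
40+: 1600 × 0.941 + 3750 × 0.292 = 1506 + 1095 = 2601
Net migration: 20–29 + 400 → 5445
End of period: [600, 2835, 5445, 6928, 2601]
Period 2:
Births: 5445 × 0.069 = 376  |  6928 × 0.06 = 416 ⇒ total 792
10–19: 600 × 0.945 = 567
20–29: 2835 × 0.961 = 2724
30–39: 5445 × 0.949 = 5167
40+: 6928 × 0.941 + 2601 × 0.292 = 6519 + 759 = 7278
Net migration: 20–29 + 400 → 3124
End of period: [792, 567, 3124, 5167, 7278]
Total: 20900 → 16928; change = -3972; percentage change = -19.0%

-19.0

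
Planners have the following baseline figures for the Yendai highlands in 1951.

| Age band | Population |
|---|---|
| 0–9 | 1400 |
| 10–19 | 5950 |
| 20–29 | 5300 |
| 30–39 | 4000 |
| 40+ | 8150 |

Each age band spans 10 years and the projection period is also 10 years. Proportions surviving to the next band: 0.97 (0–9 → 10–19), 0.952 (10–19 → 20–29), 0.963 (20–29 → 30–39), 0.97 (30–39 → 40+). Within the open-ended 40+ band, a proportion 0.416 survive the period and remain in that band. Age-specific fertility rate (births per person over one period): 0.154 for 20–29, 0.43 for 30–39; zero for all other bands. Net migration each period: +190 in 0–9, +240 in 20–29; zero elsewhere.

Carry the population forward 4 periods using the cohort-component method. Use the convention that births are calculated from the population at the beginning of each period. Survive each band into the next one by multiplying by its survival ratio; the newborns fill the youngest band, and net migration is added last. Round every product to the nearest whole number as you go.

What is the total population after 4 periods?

15079

Period 1.
Births: 5300 × 0.154 = 816, 4000 × 0.43 = 1720 ⇒ total 2536
10–19: 1400 × 0.97 = 1358
20–29: 5950 × 0.952 = 5664
30–39: 5300 × 0.963 = 5104
40+: 4000 × 0.97 + 8150 × 0.416 = 3880 + 3390 = 7270
Net migration: 0–9 + 190 → 2726; 20–29 + 240 → 5904
Population now: 0–9=2726, 10–19=1358, 20–29=5904, 30–39=5104, 40+=7270
Period 2.
Births: 5904 × 0.154 = 909, 5104 × 0.43 = 2195 ⇒ total 3104
10–19: 2726 × 0.97 = 2644
20–29: 1358 × 0.952 = 1293
30–39: 5904 × 0.963 = 5686
40+: 5104 × 0.97 + 7270 × 0.416 = 4951 + 3024 = 7975
Net migration: 0–9 + 190 → 3294; 20–29 + 240 → 1533
Population now: 0–9=3294, 10–19=2644, 20–29=1533, 30–39=5686, 40+=7975
Period 3.
Births: 1533 × 0.154 = 236, 5686 × 0.43 = 2445 ⇒ total 2681
10–19: 3294 × 0.97 = 3195
20–29: 2644 × 0.952 = 2517
30–39: 1533 × 0.963 = 1476
40+: 5686 × 0.97 + 7975 × 0.416 = 5515 + 3318 = 8833
Net migration: 0–9 + 190 → 2871; 20–29 + 240 → 2757
Population now: 0–9=2871, 10–19=3195, 20–29=2757, 30–39=1476, 40+=8833
Period 4.
Births: 2757 × 0.154 = 425, 1476 × 0.43 = 635 ⇒ total 1060
10–19: 2871 × 0.97 = 2785
20–29: 3195 × 0.952 = 3042
30–39: 2757 × 0.963 = 2655
40+: 1476 × 0.97 + 8833 × 0.416 = 1432 + 3675 = 5107
Net migration: 0–9 + 190 → 1250; 20–29 + 240 → 3282
Population now: 0–9=1250, 10–19=2785, 20–29=3282, 30–39=2655, 40+=5107
Total after period 4: 1250 + 2785 + 3282 + 2655 + 5107 = 15079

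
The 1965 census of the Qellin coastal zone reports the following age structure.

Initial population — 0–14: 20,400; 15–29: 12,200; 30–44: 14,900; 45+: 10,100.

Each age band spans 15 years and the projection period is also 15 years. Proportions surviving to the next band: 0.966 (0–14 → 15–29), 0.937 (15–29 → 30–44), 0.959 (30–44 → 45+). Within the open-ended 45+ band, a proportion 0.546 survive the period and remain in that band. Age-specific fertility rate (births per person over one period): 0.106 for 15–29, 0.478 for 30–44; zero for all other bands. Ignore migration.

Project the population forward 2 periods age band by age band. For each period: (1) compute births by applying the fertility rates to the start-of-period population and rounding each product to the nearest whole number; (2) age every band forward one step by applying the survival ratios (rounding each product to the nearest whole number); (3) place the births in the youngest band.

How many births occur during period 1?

8415

Period 1.
Births: 12200 * 0.106 = 1293  |  14900 * 0.478 = 7122 → total 8415
15–29: 20400 * 0.966 = 19706
30–44: 12200 * 0.937 = 11431
45+: 14900 * 0.959 + 10100 * 0.546 = 14289 + 5515 = 19804
End of period: [8415, 19706, 11431, 19804]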